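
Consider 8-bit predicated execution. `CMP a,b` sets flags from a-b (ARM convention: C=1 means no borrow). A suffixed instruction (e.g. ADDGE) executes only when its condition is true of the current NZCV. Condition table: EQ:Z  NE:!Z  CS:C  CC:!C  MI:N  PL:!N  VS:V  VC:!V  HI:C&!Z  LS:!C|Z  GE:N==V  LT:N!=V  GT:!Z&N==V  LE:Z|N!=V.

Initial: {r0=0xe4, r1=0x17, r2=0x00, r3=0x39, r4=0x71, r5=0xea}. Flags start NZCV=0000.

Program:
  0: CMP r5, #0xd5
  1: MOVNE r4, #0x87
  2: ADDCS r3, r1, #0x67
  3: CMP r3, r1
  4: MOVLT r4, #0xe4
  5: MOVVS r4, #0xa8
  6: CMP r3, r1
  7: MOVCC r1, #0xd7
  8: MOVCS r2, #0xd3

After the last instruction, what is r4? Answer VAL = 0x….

[0] flags=0010 → (cmp)
[1] flags=0010 NE?T → r4=0x87
[2] flags=0010 CS?T → r3=0x7e
[3] flags=0010 → (cmp)
[4] flags=0010 LT?F → skip
[5] flags=0010 VS?F → skip
[6] flags=0010 → (cmp)
[7] flags=0010 CC?F → skip
[8] flags=0010 CS?T → r2=0xd3

VAL = 0x87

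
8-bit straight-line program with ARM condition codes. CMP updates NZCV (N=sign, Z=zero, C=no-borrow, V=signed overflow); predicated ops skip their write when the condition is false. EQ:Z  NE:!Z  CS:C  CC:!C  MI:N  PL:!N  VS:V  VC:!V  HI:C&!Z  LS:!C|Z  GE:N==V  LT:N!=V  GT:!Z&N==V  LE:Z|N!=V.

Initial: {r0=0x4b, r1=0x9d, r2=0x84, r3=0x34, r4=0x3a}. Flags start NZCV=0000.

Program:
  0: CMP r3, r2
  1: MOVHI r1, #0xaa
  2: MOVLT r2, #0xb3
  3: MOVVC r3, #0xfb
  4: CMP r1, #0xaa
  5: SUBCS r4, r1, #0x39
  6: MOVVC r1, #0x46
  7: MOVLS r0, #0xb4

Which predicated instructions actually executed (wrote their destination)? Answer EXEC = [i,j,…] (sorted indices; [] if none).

0: ✓ CMP  NZCV=1001
1: · MOVHI
2: · MOVLT
3: · MOVVC
4: ✓ CMP  NZCV=1000
5: · SUBCS
6: ✓ MOVVC  r1←0x46
7: ✓ MOVLS  r0←0xb4

EXEC = [6,7]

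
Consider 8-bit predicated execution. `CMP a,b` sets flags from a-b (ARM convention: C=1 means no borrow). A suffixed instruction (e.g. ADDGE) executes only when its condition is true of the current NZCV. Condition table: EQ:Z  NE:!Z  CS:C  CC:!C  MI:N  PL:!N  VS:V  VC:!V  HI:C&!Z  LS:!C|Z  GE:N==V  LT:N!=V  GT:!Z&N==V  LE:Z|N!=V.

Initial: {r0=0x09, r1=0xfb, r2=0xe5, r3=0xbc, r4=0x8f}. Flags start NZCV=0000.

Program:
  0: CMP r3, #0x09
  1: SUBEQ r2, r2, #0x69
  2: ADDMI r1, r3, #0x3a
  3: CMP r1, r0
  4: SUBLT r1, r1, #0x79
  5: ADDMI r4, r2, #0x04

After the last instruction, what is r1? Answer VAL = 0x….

VAL = 0x7d

[0] flags=1010 → (cmp)
[1] flags=1010 EQ?F → skip
[2] flags=1010 MI?T → r1=0xf6
[3] flags=1010 → (cmp)
[4] flags=1010 LT?T → r1=0x7d
[5] flags=1010 MI?T → r4=0xe9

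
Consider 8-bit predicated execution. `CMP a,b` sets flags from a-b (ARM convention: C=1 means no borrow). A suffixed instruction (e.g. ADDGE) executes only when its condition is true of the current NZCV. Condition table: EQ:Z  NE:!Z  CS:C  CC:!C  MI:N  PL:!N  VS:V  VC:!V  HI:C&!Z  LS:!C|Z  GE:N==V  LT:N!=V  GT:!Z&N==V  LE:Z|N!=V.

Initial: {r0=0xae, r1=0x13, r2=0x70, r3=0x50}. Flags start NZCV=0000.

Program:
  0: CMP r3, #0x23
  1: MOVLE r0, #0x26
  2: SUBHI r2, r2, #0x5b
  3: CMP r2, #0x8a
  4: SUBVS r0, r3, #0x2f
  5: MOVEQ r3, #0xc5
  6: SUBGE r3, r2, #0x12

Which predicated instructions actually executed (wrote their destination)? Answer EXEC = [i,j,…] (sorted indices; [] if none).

EXEC = [2,4,6]

0: ✓ CMP  NZCV=0010
1: · MOVLE
2: ✓ SUBHI  r2←0x15
3: ✓ CMP  NZCV=1001
4: ✓ SUBVS  r0←0x21
5: · MOVEQ
6: ✓ SUBGE  r3←0x03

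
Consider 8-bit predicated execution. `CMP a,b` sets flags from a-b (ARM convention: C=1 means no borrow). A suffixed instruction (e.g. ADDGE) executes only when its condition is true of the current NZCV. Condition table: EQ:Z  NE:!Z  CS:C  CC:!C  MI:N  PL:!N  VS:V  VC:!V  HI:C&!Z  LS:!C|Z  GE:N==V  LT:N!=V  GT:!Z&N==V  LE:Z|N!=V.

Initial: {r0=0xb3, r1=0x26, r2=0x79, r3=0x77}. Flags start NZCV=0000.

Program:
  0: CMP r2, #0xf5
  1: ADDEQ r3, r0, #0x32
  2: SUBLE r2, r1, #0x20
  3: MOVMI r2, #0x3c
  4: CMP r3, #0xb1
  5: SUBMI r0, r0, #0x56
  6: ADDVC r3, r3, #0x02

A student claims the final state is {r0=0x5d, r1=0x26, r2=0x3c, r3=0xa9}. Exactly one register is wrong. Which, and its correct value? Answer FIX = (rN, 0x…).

FIX = (r3, 0x77)

[0] flags=1001 → (cmp)
[1] flags=1001 EQ?F → skip
[2] flags=1001 LE?F → skip
[3] flags=1001 MI?T → r2=0x3c
[4] flags=1001 → (cmp)
[5] flags=1001 MI?T → r0=0x5d
[6] flags=1001 VC?F → skip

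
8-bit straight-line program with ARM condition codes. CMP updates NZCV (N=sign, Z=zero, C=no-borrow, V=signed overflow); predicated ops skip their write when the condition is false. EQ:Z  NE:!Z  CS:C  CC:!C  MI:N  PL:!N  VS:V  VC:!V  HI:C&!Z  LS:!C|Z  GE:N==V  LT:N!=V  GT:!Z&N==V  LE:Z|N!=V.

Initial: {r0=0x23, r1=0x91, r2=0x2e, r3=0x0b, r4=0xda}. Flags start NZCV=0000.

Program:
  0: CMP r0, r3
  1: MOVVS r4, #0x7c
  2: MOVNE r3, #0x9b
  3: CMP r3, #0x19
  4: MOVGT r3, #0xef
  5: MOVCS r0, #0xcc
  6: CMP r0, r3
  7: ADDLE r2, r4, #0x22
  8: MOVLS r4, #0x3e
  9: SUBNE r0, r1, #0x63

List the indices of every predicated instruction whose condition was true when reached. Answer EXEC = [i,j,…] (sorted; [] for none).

EXEC = [2,5,9]

[0] flags=0010 → (cmp)
[1] flags=0010 VS?F → skip
[2] flags=0010 NE?T → r3=0x9b
[3] flags=1010 → (cmp)
[4] flags=1010 GT?F → skip
[5] flags=1010 CS?T → r0=0xcc
[6] flags=0010 → (cmp)
[7] flags=0010 LE?F → skip
[8] flags=0010 LS?F → skip
[9] flags=0010 NE?T → r0=0x2e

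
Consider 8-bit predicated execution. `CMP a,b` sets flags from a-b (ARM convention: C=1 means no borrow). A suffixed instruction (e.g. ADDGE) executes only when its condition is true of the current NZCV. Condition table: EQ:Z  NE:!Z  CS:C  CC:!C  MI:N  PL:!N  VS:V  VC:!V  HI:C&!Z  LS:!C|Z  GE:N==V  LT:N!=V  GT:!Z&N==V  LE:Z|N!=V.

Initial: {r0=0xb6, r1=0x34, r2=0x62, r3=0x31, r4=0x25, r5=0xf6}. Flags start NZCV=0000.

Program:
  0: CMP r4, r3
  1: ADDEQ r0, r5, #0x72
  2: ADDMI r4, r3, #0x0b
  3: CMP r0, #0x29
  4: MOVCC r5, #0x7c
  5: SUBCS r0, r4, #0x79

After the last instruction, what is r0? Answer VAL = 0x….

0: ✓ CMP  NZCV=1000
1: · ADDEQ
2: ✓ ADDMI  r4←0x3c
3: ✓ CMP  NZCV=1010
4: · MOVCC
5: ✓ SUBCS  r0←0xc3

VAL = 0xc3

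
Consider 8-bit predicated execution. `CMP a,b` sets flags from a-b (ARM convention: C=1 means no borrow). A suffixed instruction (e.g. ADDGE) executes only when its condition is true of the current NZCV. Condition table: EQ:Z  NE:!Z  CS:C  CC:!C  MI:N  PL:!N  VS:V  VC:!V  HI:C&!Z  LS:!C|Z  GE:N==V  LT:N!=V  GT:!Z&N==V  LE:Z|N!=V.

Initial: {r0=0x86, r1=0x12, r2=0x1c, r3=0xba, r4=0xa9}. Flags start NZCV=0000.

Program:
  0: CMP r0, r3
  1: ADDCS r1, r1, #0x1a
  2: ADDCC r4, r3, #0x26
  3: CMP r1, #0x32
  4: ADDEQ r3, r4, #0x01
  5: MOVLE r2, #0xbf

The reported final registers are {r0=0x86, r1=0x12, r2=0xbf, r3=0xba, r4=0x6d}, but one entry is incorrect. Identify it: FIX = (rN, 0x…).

[0] flags=1000 → (cmp)
[1] flags=1000 CS?F → skip
[2] flags=1000 CC?T → r4=0xe0
[3] flags=1000 → (cmp)
[4] flags=1000 EQ?F → skip
[5] flags=1000 LE?T → r2=0xbf

FIX = (r4, 0xe0)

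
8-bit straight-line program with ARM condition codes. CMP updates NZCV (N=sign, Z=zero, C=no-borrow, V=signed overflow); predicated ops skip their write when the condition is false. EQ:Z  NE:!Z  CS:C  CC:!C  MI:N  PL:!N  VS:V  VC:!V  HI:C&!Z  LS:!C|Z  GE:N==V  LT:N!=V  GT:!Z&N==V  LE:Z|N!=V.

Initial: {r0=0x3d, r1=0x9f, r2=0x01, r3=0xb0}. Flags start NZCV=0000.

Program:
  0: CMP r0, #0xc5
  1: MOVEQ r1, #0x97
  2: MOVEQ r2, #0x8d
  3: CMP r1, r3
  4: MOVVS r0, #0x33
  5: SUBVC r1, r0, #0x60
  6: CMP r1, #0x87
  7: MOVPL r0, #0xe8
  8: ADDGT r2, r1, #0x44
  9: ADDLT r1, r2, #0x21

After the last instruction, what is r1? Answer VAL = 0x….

[0] flags=0000 → (cmp)
[1] flags=0000 EQ?F → skip
[2] flags=0000 EQ?F → skip
[3] flags=1000 → (cmp)
[4] flags=1000 VS?F → skip
[5] flags=1000 VC?T → r1=0xdd
[6] flags=0010 → (cmp)
[7] flags=0010 PL?T → r0=0xe8
[8] flags=0010 GT?T → r2=0x21
[9] flags=0010 LT?F → skip

VAL = 0xdd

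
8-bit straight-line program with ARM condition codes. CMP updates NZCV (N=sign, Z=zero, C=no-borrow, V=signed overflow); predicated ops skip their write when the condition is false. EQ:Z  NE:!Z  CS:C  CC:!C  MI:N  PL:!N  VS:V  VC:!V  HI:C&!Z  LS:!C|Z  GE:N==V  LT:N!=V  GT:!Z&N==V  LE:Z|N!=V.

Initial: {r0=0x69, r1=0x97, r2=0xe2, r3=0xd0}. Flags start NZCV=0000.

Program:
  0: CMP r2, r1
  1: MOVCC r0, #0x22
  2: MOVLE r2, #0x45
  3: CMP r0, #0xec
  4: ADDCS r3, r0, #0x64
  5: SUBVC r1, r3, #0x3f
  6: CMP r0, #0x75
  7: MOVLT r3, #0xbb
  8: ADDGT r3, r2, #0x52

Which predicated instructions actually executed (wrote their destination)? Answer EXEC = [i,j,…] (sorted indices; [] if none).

[0] flags=0010 → (cmp)
[1] flags=0010 CC?F → skip
[2] flags=0010 LE?F → skip
[3] flags=0000 → (cmp)
[4] flags=0000 CS?F → skip
[5] flags=0000 VC?T → r1=0x91
[6] flags=1000 → (cmp)
[7] flags=1000 LT?T → r3=0xbb
[8] flags=1000 GT?F → skip

EXEC = [5,7]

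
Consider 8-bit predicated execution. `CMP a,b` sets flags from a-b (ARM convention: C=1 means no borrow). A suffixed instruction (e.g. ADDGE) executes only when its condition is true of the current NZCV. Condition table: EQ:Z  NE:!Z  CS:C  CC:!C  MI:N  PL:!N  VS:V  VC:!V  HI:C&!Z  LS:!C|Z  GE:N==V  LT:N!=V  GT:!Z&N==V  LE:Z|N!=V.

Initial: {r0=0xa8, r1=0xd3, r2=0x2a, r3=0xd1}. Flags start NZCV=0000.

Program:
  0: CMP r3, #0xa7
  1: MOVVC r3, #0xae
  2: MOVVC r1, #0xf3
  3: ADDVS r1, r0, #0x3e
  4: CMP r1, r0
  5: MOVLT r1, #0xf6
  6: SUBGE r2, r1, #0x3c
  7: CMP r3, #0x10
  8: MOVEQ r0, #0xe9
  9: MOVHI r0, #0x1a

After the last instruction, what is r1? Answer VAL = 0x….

0: ✓ CMP  NZCV=0010
1: ✓ MOVVC  r3←0xae
2: ✓ MOVVC  r1←0xf3
3: · ADDVS
4: ✓ CMP  NZCV=0010
5: · MOVLT
6: ✓ SUBGE  r2←0xb7
7: ✓ CMP  NZCV=1010
8: · MOVEQ
9: ✓ MOVHI  r0←0x1a

VAL = 0xf3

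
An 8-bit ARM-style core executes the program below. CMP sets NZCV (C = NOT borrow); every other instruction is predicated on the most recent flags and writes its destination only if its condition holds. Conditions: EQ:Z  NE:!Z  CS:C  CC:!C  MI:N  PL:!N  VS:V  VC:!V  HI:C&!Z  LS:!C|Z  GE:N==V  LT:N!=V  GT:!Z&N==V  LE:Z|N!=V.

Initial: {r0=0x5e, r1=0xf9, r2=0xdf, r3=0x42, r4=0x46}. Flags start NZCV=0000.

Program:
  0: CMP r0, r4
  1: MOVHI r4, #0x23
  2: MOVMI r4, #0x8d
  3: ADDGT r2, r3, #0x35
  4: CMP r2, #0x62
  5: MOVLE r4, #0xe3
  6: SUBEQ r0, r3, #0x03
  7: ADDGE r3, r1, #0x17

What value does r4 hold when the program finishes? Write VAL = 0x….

VAL = 0x23

[0] flags=0010 → (cmp)
[1] flags=0010 HI?T → r4=0x23
[2] flags=0010 MI?F → skip
[3] flags=0010 GT?T → r2=0x77
[4] flags=0010 → (cmp)
[5] flags=0010 LE?F → skip
[6] flags=0010 EQ?F → skip
[7] flags=0010 GE?T → r3=0x10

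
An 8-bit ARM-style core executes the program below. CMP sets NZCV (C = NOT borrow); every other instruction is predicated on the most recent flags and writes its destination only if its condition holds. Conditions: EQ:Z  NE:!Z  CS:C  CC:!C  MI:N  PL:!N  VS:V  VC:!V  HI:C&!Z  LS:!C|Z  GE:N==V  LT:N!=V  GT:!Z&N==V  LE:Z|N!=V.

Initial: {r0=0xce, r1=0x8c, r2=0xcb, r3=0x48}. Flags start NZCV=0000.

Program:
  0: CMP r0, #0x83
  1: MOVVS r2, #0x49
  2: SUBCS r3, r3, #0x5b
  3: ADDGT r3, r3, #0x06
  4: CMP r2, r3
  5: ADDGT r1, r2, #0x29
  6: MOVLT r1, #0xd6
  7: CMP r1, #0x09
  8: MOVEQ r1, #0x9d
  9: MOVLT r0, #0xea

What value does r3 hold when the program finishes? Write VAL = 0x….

[0] flags=0010 → (cmp)
[1] flags=0010 VS?F → skip
[2] flags=0010 CS?T → r3=0xed
[3] flags=0010 GT?T → r3=0xf3
[4] flags=1000 → (cmp)
[5] flags=1000 GT?F → skip
[6] flags=1000 LT?T → r1=0xd6
[7] flags=1010 → (cmp)
[8] flags=1010 EQ?F → skip
[9] flags=1010 LT?T → r0=0xea

VAL = 0xf3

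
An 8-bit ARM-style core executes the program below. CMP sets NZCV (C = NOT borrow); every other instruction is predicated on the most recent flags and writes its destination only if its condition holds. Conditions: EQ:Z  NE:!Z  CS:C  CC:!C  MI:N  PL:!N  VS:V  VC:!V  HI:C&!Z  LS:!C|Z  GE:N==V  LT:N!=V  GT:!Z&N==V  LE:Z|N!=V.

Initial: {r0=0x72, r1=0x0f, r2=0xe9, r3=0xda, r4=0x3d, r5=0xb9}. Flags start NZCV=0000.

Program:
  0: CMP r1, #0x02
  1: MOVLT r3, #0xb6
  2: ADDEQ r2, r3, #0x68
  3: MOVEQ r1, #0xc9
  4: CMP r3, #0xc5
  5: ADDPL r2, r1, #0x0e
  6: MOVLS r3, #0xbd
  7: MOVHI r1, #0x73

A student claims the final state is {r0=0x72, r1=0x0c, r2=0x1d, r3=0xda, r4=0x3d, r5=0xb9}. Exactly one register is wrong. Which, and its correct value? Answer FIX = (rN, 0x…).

0: ✓ CMP  NZCV=0010
1: · MOVLT
2: · ADDEQ
3: · MOVEQ
4: ✓ CMP  NZCV=0010
5: ✓ ADDPL  r2←0x1d
6: · MOVLS
7: ✓ MOVHI  r1←0x73

FIX = (r1, 0x73)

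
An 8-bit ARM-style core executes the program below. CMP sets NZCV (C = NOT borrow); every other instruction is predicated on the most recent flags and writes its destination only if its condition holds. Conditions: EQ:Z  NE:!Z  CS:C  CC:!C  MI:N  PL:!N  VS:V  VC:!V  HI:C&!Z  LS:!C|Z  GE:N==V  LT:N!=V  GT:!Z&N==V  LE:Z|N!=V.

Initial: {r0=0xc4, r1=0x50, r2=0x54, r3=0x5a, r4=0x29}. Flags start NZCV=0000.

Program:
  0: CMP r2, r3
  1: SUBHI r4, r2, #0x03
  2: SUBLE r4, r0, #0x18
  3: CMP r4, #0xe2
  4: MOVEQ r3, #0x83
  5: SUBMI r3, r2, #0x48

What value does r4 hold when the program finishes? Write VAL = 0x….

[0] flags=1000 → (cmp)
[1] flags=1000 HI?F → skip
[2] flags=1000 LE?T → r4=0xac
[3] flags=1000 → (cmp)
[4] flags=1000 EQ?F → skip
[5] flags=1000 MI?T → r3=0x0c

VAL = 0xac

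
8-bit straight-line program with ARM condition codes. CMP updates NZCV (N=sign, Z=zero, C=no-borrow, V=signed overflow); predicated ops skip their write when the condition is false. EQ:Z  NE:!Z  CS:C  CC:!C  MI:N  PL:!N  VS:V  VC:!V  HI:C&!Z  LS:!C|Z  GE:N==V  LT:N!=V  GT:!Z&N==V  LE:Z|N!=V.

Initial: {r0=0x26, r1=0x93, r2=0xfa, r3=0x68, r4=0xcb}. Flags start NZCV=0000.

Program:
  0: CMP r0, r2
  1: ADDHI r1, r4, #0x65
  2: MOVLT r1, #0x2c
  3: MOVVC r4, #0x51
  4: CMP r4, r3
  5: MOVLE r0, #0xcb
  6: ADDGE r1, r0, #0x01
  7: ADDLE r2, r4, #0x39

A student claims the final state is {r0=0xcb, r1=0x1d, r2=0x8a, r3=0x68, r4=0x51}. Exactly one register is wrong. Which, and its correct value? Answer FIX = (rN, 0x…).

0: ✓ CMP  NZCV=0000
1: · ADDHI
2: · MOVLT
3: ✓ MOVVC  r4←0x51
4: ✓ CMP  NZCV=1000
5: ✓ MOVLE  r0←0xcb
6: · ADDGE
7: ✓ ADDLE  r2←0x8a

FIX = (r1, 0x93)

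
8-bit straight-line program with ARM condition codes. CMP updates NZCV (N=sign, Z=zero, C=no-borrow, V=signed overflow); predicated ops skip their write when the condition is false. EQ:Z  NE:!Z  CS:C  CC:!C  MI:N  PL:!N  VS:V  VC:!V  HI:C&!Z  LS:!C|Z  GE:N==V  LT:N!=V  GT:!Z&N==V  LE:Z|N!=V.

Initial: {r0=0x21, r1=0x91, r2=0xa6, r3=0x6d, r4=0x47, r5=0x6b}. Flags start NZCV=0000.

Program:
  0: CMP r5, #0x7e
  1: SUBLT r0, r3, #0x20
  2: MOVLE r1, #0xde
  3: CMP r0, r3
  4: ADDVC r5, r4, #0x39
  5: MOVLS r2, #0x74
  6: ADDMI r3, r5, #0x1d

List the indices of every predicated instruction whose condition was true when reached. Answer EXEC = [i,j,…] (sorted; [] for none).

[0] flags=1000 → (cmp)
[1] flags=1000 LT?T → r0=0x4d
[2] flags=1000 LE?T → r1=0xde
[3] flags=1000 → (cmp)
[4] flags=1000 VC?T → r5=0x80
[5] flags=1000 LS?T → r2=0x74
[6] flags=1000 MI?T → r3=0x9d

EXEC = [1,2,4,5,6]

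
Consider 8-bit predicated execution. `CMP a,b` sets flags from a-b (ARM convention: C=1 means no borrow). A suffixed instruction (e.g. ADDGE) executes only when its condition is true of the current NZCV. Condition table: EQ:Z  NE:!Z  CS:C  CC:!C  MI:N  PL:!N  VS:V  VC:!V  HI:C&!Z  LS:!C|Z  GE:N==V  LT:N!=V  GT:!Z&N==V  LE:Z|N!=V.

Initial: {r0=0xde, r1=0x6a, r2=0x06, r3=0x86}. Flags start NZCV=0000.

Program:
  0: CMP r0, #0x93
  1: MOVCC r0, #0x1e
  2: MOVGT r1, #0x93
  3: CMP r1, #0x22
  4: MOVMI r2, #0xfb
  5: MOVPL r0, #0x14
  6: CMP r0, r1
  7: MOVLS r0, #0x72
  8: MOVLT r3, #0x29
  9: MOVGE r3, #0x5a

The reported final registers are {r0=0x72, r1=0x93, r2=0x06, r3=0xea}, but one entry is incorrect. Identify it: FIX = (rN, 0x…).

FIX = (r3, 0x5a)

0: ✓ CMP  NZCV=0010
1: · MOVCC
2: ✓ MOVGT  r1←0x93
3: ✓ CMP  NZCV=0011
4: · MOVMI
5: ✓ MOVPL  r0←0x14
6: ✓ CMP  NZCV=1001
7: ✓ MOVLS  r0←0x72
8: · MOVLT
9: ✓ MOVGE  r3←0x5a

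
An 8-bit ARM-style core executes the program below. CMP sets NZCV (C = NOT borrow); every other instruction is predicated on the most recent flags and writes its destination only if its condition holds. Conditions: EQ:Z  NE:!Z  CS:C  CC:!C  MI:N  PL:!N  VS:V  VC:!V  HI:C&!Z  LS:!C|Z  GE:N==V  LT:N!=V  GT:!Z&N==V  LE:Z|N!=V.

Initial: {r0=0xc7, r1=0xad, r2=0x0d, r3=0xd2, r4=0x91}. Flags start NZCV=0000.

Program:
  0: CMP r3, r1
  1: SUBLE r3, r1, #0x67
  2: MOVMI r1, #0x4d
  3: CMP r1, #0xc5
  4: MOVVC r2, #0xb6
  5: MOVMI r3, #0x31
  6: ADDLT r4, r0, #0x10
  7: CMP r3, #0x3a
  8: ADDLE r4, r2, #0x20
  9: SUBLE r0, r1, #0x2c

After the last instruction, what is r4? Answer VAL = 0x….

VAL = 0xd6

[0] flags=0010 → (cmp)
[1] flags=0010 LE?F → skip
[2] flags=0010 MI?F → skip
[3] flags=1000 → (cmp)
[4] flags=1000 VC?T → r2=0xb6
[5] flags=1000 MI?T → r3=0x31
[6] flags=1000 LT?T → r4=0xd7
[7] flags=1000 → (cmp)
[8] flags=1000 LE?T → r4=0xd6
[9] flags=1000 LE?T → r0=0x81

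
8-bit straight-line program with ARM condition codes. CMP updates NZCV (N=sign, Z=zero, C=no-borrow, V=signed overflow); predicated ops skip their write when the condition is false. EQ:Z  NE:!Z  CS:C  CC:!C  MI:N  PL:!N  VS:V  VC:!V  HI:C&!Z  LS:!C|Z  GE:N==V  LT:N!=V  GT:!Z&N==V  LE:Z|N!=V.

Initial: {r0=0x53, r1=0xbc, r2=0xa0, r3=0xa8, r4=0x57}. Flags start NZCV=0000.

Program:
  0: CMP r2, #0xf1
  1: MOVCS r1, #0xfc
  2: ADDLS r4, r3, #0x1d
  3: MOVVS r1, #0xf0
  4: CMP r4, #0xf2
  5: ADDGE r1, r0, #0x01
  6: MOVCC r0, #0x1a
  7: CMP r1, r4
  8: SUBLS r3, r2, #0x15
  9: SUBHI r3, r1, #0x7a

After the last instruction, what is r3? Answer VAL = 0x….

0: ✓ CMP  NZCV=1000
1: · MOVCS
2: ✓ ADDLS  r4←0xc5
3: · MOVVS
4: ✓ CMP  NZCV=1000
5: · ADDGE
6: ✓ MOVCC  r0←0x1a
7: ✓ CMP  NZCV=1000
8: ✓ SUBLS  r3←0x8b
9: · SUBHI

VAL = 0x8b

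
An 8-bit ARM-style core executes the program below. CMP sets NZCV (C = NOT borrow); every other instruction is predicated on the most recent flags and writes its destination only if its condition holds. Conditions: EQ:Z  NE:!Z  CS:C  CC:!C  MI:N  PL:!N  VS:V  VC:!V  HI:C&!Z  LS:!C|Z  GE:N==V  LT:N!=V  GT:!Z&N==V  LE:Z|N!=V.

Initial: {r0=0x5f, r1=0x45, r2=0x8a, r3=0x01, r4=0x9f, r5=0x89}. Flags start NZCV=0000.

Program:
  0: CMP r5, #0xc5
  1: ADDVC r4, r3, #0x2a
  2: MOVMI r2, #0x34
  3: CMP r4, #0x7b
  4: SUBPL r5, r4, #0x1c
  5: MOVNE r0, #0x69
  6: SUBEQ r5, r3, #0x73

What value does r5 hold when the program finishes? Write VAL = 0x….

[0] flags=1000 → (cmp)
[1] flags=1000 VC?T → r4=0x2b
[2] flags=1000 MI?T → r2=0x34
[3] flags=1000 → (cmp)
[4] flags=1000 PL?F → skip
[5] flags=1000 NE?T → r0=0x69
[6] flags=1000 EQ?F → skip

VAL = 0x89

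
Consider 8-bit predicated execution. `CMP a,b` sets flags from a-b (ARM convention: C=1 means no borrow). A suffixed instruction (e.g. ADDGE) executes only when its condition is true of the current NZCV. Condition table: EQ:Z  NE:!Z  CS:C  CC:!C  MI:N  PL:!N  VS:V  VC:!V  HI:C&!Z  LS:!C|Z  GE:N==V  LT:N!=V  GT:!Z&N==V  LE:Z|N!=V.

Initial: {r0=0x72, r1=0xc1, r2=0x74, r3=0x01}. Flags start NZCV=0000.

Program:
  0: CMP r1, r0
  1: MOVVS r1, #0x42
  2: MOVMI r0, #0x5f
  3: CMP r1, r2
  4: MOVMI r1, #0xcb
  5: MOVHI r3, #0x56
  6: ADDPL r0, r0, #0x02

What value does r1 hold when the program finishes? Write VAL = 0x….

0: ✓ CMP  NZCV=0011
1: ✓ MOVVS  r1←0x42
2: · MOVMI
3: ✓ CMP  NZCV=1000
4: ✓ MOVMI  r1←0xcb
5: · MOVHI
6: · ADDPL

VAL = 0xcb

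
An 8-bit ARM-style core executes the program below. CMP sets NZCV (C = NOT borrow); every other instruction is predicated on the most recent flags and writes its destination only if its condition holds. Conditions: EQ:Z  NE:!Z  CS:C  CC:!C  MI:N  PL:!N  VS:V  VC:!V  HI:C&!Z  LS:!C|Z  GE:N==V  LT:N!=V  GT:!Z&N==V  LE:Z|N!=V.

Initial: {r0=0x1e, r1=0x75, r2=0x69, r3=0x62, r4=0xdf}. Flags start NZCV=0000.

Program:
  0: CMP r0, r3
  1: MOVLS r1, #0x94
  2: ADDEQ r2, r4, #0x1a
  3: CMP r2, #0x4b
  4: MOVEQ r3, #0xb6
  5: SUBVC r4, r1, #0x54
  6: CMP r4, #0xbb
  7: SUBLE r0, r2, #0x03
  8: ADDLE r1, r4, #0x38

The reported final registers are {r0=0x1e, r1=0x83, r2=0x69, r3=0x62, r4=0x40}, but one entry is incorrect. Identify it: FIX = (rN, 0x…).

FIX = (r1, 0x94)

[0] flags=1000 → (cmp)
[1] flags=1000 LS?T → r1=0x94
[2] flags=1000 EQ?F → skip
[3] flags=0010 → (cmp)
[4] flags=0010 EQ?F → skip
[5] flags=0010 VC?T → r4=0x40
[6] flags=1001 → (cmp)
[7] flags=1001 LE?F → skip
[8] flags=1001 LE?F → skip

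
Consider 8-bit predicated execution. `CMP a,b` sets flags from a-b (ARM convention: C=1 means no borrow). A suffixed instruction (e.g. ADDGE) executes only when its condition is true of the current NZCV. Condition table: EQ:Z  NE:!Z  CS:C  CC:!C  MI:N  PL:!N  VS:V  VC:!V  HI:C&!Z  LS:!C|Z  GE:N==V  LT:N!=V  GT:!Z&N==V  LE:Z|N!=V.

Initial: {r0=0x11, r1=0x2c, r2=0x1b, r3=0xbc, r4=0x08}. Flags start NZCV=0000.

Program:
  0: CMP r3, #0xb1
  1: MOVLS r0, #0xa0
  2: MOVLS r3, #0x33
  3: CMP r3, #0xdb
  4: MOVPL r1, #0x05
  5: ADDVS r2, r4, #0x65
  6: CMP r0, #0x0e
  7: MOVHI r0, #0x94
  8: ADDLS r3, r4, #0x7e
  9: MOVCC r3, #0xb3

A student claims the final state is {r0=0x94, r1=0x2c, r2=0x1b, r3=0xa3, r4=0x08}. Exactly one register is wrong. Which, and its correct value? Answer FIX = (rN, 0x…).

FIX = (r3, 0xbc)

[0] flags=0010 → (cmp)
[1] flags=0010 LS?F → skip
[2] flags=0010 LS?F → skip
[3] flags=1000 → (cmp)
[4] flags=1000 PL?F → skip
[5] flags=1000 VS?F → skip
[6] flags=0010 → (cmp)
[7] flags=0010 HI?T → r0=0x94
[8] flags=0010 LS?F → skip
[9] flags=0010 CC?F → skip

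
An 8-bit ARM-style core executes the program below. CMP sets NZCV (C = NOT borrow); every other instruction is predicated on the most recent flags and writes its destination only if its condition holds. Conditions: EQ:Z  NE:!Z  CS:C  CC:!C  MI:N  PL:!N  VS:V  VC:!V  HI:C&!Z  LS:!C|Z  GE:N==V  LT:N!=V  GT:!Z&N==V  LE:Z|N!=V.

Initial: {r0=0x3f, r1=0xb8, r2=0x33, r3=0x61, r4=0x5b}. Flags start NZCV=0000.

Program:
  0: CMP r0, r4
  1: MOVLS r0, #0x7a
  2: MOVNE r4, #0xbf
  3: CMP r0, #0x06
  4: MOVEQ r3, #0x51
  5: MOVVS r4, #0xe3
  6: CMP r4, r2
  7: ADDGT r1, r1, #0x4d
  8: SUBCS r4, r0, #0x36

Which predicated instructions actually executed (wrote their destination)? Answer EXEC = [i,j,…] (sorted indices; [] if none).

[0] flags=1000 → (cmp)
[1] flags=1000 LS?T → r0=0x7a
[2] flags=1000 NE?T → r4=0xbf
[3] flags=0010 → (cmp)
[4] flags=0010 EQ?F → skip
[5] flags=0010 VS?F → skip
[6] flags=1010 → (cmp)
[7] flags=1010 GT?F → skip
[8] flags=1010 CS?T → r4=0x44

EXEC = [1,2,8]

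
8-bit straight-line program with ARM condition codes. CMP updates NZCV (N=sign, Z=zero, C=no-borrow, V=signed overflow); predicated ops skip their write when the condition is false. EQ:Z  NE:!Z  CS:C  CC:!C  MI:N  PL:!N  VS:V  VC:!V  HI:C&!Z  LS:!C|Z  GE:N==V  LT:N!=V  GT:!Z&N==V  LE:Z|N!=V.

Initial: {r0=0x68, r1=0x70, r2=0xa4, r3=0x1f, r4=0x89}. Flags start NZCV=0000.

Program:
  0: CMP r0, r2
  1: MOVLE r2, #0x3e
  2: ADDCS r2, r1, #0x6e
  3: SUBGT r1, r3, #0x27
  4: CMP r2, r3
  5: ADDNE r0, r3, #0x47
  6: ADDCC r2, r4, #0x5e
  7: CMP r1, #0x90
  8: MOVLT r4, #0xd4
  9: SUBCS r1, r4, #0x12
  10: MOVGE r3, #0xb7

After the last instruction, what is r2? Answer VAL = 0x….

[0] flags=1001 → (cmp)
[1] flags=1001 LE?F → skip
[2] flags=1001 CS?F → skip
[3] flags=1001 GT?T → r1=0xf8
[4] flags=1010 → (cmp)
[5] flags=1010 NE?T → r0=0x66
[6] flags=1010 CC?F → skip
[7] flags=0010 → (cmp)
[8] flags=0010 LT?F → skip
[9] flags=0010 CS?T → r1=0x77
[10] flags=0010 GE?T → r3=0xb7

VAL = 0xa4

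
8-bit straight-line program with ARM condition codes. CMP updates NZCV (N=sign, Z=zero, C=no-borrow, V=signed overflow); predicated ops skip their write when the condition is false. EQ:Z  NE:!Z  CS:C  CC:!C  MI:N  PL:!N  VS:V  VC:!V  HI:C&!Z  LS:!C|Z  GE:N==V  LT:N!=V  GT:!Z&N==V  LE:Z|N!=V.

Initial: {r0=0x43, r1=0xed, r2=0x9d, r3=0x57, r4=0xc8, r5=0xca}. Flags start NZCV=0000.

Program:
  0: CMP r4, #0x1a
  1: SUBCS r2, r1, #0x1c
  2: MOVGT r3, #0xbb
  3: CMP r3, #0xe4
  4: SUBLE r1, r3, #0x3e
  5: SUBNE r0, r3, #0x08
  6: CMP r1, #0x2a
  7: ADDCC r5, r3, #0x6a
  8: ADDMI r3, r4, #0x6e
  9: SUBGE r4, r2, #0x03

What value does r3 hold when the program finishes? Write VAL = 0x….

VAL = 0x36

0: ✓ CMP  NZCV=1010
1: ✓ SUBCS  r2←0xd1
2: · MOVGT
3: ✓ CMP  NZCV=0000
4: · SUBLE
5: ✓ SUBNE  r0←0x4f
6: ✓ CMP  NZCV=1010
7: · ADDCC
8: ✓ ADDMI  r3←0x36
9: · SUBGE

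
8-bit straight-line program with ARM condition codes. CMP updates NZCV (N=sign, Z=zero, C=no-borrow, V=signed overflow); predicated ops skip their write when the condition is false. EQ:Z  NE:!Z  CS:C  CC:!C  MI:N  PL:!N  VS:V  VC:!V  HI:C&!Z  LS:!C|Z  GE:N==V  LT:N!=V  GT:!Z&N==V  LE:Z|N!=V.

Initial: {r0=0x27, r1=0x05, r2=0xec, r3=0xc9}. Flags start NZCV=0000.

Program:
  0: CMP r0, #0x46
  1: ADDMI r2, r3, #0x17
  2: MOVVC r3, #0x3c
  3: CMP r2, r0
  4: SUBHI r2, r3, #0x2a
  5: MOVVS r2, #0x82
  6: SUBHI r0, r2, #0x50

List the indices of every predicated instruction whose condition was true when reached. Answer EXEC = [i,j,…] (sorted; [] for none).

[0] flags=1000 → (cmp)
[1] flags=1000 MI?T → r2=0xe0
[2] flags=1000 VC?T → r3=0x3c
[3] flags=1010 → (cmp)
[4] flags=1010 HI?T → r2=0x12
[5] flags=1010 VS?F → skip
[6] flags=1010 HI?T → r0=0xc2

EXEC = [1,2,4,6]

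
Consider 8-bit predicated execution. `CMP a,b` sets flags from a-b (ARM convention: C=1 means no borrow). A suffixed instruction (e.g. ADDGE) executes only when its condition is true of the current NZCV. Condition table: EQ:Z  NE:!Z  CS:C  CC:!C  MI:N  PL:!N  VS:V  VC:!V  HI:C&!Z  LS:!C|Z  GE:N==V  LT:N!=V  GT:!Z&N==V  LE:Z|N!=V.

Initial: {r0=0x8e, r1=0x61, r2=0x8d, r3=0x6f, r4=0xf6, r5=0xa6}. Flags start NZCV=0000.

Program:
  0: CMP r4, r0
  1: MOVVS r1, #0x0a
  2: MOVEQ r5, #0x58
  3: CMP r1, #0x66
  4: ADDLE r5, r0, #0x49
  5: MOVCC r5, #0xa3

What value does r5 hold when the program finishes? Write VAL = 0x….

[0] flags=0010 → (cmp)
[1] flags=0010 VS?F → skip
[2] flags=0010 EQ?F → skip
[3] flags=1000 → (cmp)
[4] flags=1000 LE?T → r5=0xd7
[5] flags=1000 CC?T → r5=0xa3

VAL = 0xa3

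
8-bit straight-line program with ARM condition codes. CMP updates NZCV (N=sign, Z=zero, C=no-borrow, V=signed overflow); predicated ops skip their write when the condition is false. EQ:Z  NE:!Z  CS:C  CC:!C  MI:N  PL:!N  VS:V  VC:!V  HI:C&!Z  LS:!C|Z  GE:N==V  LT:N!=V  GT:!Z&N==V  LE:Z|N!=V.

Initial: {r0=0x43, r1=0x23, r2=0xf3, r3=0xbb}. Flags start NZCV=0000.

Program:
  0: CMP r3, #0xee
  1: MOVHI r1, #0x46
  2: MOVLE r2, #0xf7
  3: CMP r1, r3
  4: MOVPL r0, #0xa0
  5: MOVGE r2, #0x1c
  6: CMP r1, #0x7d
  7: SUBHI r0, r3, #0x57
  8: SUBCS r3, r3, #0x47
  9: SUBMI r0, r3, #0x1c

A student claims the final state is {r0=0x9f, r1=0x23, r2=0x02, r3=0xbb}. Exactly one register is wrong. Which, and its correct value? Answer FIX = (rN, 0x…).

0: ✓ CMP  NZCV=1000
1: · MOVHI
2: ✓ MOVLE  r2←0xf7
3: ✓ CMP  NZCV=0000
4: ✓ MOVPL  r0←0xa0
5: ✓ MOVGE  r2←0x1c
6: ✓ CMP  NZCV=1000
7: · SUBHI
8: · SUBCS
9: ✓ SUBMI  r0←0x9f

FIX = (r2, 0x1c)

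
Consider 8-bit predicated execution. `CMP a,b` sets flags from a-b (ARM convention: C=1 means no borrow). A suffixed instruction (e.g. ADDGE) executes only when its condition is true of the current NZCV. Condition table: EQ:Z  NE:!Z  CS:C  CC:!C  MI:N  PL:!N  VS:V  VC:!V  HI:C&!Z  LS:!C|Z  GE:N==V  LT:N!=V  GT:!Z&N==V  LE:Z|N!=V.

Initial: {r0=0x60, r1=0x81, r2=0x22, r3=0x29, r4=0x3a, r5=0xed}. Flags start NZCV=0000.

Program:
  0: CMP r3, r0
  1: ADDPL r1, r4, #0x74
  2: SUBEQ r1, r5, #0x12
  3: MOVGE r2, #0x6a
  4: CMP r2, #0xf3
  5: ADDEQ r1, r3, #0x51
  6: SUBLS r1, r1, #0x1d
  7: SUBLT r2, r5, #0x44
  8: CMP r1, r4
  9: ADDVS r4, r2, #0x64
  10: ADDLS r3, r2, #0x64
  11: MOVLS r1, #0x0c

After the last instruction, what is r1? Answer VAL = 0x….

VAL = 0x64

[0] flags=1000 → (cmp)
[1] flags=1000 PL?F → skip
[2] flags=1000 EQ?F → skip
[3] flags=1000 GE?F → skip
[4] flags=0000 → (cmp)
[5] flags=0000 EQ?F → skip
[6] flags=0000 LS?T → r1=0x64
[7] flags=0000 LT?F → skip
[8] flags=0010 → (cmp)
[9] flags=0010 VS?F → skip
[10] flags=0010 LS?F → skip
[11] flags=0010 LS?F → skip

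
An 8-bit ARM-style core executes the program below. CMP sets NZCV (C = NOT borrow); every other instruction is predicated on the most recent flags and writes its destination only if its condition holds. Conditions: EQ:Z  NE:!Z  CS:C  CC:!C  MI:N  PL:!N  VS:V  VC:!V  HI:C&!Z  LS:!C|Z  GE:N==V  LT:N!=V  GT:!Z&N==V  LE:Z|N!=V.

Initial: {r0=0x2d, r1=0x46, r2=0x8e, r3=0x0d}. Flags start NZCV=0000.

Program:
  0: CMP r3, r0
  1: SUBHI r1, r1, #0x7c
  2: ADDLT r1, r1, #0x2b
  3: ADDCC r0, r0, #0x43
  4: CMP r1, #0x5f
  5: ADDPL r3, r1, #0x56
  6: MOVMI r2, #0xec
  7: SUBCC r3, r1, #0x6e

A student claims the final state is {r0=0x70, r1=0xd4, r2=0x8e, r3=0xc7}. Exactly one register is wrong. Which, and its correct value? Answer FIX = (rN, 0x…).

FIX = (r1, 0x71)

[0] flags=1000 → (cmp)
[1] flags=1000 HI?F → skip
[2] flags=1000 LT?T → r1=0x71
[3] flags=1000 CC?T → r0=0x70
[4] flags=0010 → (cmp)
[5] flags=0010 PL?T → r3=0xc7
[6] flags=0010 MI?F → skip
[7] flags=0010 CC?F → skip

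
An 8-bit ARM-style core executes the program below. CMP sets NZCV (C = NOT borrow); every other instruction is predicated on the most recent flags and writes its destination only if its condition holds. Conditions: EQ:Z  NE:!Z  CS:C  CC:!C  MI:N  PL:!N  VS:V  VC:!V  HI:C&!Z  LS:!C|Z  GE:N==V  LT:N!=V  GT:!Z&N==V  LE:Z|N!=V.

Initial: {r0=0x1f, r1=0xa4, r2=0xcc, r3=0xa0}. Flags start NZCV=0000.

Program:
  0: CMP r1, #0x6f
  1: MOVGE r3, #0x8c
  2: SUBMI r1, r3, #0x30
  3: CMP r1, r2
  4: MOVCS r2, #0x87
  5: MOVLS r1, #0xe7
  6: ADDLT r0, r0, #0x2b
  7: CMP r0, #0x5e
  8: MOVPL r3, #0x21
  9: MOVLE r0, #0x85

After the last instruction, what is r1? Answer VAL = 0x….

[0] flags=0011 → (cmp)
[1] flags=0011 GE?F → skip
[2] flags=0011 MI?F → skip
[3] flags=1000 → (cmp)
[4] flags=1000 CS?F → skip
[5] flags=1000 LS?T → r1=0xe7
[6] flags=1000 LT?T → r0=0x4a
[7] flags=1000 → (cmp)
[8] flags=1000 PL?F → skip
[9] flags=1000 LE?T → r0=0x85

VAL = 0xe7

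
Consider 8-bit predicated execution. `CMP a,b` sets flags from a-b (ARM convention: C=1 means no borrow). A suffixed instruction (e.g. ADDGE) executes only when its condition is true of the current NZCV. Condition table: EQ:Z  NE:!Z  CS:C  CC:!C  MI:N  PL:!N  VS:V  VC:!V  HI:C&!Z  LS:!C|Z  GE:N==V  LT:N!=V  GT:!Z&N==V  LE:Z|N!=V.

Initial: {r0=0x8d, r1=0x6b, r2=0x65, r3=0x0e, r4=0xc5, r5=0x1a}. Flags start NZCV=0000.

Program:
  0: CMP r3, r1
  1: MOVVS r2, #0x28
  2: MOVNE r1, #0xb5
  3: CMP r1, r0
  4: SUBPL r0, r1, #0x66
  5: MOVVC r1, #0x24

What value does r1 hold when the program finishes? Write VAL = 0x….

VAL = 0x24

0: ✓ CMP  NZCV=1000
1: · MOVVS
2: ✓ MOVNE  r1←0xb5
3: ✓ CMP  NZCV=0010
4: ✓ SUBPL  r0←0x4f
5: ✓ MOVVC  r1←0x24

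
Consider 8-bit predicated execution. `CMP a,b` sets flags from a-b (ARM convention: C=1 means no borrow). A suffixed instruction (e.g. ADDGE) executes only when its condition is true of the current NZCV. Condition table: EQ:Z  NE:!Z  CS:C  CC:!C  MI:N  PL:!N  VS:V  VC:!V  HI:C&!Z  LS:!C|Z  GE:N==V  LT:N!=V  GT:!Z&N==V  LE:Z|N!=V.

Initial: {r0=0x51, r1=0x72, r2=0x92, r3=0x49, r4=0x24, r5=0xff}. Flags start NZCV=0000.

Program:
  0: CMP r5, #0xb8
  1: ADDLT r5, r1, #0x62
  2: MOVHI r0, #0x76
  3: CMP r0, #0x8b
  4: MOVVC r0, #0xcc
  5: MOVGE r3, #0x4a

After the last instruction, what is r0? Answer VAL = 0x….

VAL = 0x76

0: ✓ CMP  NZCV=0010
1: · ADDLT
2: ✓ MOVHI  r0←0x76
3: ✓ CMP  NZCV=1001
4: · MOVVC
5: ✓ MOVGE  r3←0x4a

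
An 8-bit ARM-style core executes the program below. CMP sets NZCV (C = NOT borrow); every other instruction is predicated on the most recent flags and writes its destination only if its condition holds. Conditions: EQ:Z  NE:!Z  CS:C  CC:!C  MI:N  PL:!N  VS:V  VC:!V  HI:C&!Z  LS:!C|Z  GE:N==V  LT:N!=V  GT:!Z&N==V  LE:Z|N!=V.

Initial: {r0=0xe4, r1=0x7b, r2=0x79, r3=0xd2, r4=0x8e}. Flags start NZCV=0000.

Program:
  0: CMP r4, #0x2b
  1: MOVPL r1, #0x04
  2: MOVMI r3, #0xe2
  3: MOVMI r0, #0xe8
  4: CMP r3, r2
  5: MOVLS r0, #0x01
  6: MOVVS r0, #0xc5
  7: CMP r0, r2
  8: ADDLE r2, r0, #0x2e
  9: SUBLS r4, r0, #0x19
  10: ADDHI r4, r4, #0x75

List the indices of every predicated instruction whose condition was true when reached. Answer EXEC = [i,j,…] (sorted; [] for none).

[0] flags=0011 → (cmp)
[1] flags=0011 PL?T → r1=0x04
[2] flags=0011 MI?F → skip
[3] flags=0011 MI?F → skip
[4] flags=0011 → (cmp)
[5] flags=0011 LS?F → skip
[6] flags=0011 VS?T → r0=0xc5
[7] flags=0011 → (cmp)
[8] flags=0011 LE?T → r2=0xf3
[9] flags=0011 LS?F → skip
[10] flags=0011 HI?T → r4=0x03

EXEC = [1,6,8,10]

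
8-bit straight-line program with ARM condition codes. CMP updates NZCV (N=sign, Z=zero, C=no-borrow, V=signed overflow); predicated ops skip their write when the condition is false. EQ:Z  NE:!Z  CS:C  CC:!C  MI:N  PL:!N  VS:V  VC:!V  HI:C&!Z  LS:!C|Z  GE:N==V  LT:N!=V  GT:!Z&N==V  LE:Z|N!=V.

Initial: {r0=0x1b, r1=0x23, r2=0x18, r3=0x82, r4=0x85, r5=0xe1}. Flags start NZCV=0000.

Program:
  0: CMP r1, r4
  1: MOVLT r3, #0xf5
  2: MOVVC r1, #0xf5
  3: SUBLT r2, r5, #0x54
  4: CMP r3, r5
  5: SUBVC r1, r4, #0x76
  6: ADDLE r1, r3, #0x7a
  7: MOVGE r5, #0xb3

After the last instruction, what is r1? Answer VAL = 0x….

VAL = 0xfc

[0] flags=1001 → (cmp)
[1] flags=1001 LT?F → skip
[2] flags=1001 VC?F → skip
[3] flags=1001 LT?F → skip
[4] flags=1000 → (cmp)
[5] flags=1000 VC?T → r1=0x0f
[6] flags=1000 LE?T → r1=0xfc
[7] flags=1000 GE?F → skip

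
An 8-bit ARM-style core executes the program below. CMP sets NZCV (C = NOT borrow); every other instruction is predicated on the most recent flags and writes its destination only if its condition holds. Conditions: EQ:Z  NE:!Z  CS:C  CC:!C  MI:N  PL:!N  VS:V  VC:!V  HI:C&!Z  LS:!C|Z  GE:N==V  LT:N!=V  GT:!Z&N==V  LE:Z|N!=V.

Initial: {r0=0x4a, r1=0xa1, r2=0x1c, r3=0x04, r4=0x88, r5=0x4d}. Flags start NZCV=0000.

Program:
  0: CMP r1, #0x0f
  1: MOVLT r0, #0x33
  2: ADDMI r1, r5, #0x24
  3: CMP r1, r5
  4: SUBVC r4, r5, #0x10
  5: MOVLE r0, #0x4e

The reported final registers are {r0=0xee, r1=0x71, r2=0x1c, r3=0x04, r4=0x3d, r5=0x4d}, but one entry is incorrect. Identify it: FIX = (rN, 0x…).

0: ✓ CMP  NZCV=1010
1: ✓ MOVLT  r0←0x33
2: ✓ ADDMI  r1←0x71
3: ✓ CMP  NZCV=0010
4: ✓ SUBVC  r4←0x3d
5: · MOVLE

FIX = (r0, 0x33)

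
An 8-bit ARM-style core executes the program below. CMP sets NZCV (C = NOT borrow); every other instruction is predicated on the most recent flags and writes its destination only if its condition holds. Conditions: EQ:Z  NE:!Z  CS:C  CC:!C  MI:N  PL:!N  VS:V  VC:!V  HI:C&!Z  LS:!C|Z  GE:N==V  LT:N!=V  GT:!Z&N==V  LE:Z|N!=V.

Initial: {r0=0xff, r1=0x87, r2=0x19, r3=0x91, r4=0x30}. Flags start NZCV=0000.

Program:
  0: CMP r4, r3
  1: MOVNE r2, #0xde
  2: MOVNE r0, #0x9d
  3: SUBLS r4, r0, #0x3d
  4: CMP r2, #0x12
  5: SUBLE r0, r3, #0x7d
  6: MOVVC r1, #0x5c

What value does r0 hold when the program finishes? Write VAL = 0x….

[0] flags=1001 → (cmp)
[1] flags=1001 NE?T → r2=0xde
[2] flags=1001 NE?T → r0=0x9d
[3] flags=1001 LS?T → r4=0x60
[4] flags=1010 → (cmp)
[5] flags=1010 LE?T → r0=0x14
[6] flags=1010 VC?T → r1=0x5c

VAL = 0x14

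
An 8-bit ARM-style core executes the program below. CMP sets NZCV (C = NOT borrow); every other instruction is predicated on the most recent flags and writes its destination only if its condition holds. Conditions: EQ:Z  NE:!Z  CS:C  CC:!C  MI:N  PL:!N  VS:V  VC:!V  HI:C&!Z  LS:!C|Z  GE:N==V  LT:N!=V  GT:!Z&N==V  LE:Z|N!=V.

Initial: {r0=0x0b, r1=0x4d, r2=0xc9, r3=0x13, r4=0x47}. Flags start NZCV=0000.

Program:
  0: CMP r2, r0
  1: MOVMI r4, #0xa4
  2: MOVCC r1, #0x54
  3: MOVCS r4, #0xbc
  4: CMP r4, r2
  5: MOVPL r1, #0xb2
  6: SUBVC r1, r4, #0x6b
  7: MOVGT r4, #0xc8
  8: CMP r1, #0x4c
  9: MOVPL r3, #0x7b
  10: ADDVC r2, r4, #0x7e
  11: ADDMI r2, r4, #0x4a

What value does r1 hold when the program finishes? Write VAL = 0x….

VAL = 0x51

[0] flags=1010 → (cmp)
[1] flags=1010 MI?T → r4=0xa4
[2] flags=1010 CC?F → skip
[3] flags=1010 CS?T → r4=0xbc
[4] flags=1000 → (cmp)
[5] flags=1000 PL?F → skip
[6] flags=1000 VC?T → r1=0x51
[7] flags=1000 GT?F → skip
[8] flags=0010 → (cmp)
[9] flags=0010 PL?T → r3=0x7b
[10] flags=0010 VC?T → r2=0x3a
[11] flags=0010 MI?F → skip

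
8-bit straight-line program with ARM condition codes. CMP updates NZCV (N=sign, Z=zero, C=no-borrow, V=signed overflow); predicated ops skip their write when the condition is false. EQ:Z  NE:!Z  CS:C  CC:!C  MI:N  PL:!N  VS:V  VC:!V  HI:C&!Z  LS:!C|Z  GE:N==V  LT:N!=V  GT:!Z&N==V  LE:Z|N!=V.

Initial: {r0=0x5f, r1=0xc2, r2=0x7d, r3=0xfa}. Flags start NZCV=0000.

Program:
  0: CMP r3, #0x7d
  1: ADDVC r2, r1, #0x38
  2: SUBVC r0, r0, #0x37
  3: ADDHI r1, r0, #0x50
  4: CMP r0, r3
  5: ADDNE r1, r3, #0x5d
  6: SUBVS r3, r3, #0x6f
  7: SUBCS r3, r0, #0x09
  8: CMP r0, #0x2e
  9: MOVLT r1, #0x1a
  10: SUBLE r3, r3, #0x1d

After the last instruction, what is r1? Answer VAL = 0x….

VAL = 0x57

0: ✓ CMP  NZCV=0011
1: · ADDVC
2: · SUBVC
3: ✓ ADDHI  r1←0xaf
4: ✓ CMP  NZCV=0000
5: ✓ ADDNE  r1←0x57
6: · SUBVS
7: · SUBCS
8: ✓ CMP  NZCV=0010
9: · MOVLT
10: · SUBLE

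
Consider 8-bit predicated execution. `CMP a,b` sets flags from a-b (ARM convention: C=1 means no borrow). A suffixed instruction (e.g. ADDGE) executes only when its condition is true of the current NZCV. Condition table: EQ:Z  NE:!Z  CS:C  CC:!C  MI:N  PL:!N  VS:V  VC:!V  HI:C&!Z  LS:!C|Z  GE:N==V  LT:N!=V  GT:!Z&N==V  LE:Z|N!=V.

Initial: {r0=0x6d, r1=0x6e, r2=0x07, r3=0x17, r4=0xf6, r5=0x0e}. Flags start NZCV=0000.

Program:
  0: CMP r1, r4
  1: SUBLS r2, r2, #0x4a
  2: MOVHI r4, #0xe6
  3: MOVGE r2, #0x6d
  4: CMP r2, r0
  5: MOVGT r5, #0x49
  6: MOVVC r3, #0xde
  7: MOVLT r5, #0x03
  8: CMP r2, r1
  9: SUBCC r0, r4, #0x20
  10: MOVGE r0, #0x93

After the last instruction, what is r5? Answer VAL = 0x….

VAL = 0x0e

0: ✓ CMP  NZCV=0000
1: ✓ SUBLS  r2←0xbd
2: · MOVHI
3: ✓ MOVGE  r2←0x6d
4: ✓ CMP  NZCV=0110
5: · MOVGT
6: ✓ MOVVC  r3←0xde
7: · MOVLT
8: ✓ CMP  NZCV=1000
9: ✓ SUBCC  r0←0xd6
10: · MOVGE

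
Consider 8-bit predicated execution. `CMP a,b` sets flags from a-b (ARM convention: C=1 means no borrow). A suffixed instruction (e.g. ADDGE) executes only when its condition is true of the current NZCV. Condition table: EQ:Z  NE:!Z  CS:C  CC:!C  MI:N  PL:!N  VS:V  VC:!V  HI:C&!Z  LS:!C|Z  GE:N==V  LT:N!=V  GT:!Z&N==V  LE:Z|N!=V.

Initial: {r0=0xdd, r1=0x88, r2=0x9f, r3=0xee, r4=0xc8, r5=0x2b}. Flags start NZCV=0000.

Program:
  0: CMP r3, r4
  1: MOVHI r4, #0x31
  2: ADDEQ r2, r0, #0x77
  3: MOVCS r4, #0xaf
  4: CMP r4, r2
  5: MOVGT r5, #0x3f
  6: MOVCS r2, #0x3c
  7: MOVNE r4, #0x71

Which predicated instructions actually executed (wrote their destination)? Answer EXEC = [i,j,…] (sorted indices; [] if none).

[0] flags=0010 → (cmp)
[1] flags=0010 HI?T → r4=0x31
[2] flags=0010 EQ?F → skip
[3] flags=0010 CS?T → r4=0xaf
[4] flags=0010 → (cmp)
[5] flags=0010 GT?T → r5=0x3f
[6] flags=0010 CS?T → r2=0x3c
[7] flags=0010 NE?T → r4=0x71

EXEC = [1,3,5,6,7]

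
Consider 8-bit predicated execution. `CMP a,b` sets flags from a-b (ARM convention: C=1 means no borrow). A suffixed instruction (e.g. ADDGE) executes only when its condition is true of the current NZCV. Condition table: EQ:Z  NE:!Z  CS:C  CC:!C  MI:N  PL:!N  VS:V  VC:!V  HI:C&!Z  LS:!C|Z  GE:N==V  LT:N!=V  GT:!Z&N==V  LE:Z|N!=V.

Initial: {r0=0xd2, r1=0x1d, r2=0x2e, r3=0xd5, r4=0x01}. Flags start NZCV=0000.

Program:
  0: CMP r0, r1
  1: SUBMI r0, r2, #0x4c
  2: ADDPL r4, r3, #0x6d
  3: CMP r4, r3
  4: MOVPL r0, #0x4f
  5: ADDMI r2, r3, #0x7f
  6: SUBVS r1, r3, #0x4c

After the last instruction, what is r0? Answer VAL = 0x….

[0] flags=1010 → (cmp)
[1] flags=1010 MI?T → r0=0xe2
[2] flags=1010 PL?F → skip
[3] flags=0000 → (cmp)
[4] flags=0000 PL?T → r0=0x4f
[5] flags=0000 MI?F → skip
[6] flags=0000 VS?F → skip

VAL = 0x4f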